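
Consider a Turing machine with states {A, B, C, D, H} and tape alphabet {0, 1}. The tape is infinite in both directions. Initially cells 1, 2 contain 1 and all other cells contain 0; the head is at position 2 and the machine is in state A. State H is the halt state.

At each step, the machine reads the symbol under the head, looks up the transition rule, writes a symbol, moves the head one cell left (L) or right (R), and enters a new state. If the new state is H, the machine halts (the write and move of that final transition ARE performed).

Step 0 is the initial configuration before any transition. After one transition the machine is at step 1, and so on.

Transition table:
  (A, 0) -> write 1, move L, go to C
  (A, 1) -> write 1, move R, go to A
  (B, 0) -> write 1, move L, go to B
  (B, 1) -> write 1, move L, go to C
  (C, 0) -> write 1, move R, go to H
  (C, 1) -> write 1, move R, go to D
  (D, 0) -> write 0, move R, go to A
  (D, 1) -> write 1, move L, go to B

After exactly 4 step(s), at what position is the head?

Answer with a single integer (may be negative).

Step 1: in state A at pos 2, read 1 -> (A,1)->write 1,move R,goto A. Now: state=A, head=3, tape[0..4]=01100 (head:    ^)
Step 2: in state A at pos 3, read 0 -> (A,0)->write 1,move L,goto C. Now: state=C, head=2, tape[0..4]=01110 (head:   ^)
Step 3: in state C at pos 2, read 1 -> (C,1)->write 1,move R,goto D. Now: state=D, head=3, tape[0..4]=01110 (head:    ^)
Step 4: in state D at pos 3, read 1 -> (D,1)->write 1,move L,goto B. Now: state=B, head=2, tape[0..4]=01110 (head:   ^)

Answer: 2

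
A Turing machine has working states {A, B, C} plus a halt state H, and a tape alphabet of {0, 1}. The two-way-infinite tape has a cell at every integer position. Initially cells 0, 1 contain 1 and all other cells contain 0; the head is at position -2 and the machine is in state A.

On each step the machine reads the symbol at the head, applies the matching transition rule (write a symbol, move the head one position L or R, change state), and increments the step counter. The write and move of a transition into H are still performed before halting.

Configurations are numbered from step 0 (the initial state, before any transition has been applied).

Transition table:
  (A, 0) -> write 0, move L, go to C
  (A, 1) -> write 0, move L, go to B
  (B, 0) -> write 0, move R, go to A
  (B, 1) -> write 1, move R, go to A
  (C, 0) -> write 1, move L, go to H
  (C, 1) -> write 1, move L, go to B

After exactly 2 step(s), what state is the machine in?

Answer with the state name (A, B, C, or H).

Answer: H

Derivation:
Step 1: in state A at pos -2, read 0 -> (A,0)->write 0,move L,goto C. Now: state=C, head=-3, tape[-4..2]=0000110 (head:  ^)
Step 2: in state C at pos -3, read 0 -> (C,0)->write 1,move L,goto H. Now: state=H, head=-4, tape[-5..2]=00100110 (head:  ^)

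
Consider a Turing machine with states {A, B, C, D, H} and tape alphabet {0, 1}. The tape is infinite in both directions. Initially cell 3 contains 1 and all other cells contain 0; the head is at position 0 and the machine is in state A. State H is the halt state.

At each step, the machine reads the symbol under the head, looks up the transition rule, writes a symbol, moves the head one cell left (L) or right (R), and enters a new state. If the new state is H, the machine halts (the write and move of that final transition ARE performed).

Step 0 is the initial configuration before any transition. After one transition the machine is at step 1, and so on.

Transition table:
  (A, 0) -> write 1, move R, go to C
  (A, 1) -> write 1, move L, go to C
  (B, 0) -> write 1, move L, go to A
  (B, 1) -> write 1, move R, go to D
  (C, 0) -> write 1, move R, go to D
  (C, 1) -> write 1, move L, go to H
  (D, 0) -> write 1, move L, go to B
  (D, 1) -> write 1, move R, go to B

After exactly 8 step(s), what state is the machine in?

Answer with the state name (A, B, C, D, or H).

Answer: D

Derivation:
Step 1: in state A at pos 0, read 0 -> (A,0)->write 1,move R,goto C. Now: state=C, head=1, tape[-1..4]=010010 (head:   ^)
Step 2: in state C at pos 1, read 0 -> (C,0)->write 1,move R,goto D. Now: state=D, head=2, tape[-1..4]=011010 (head:    ^)
Step 3: in state D at pos 2, read 0 -> (D,0)->write 1,move L,goto B. Now: state=B, head=1, tape[-1..4]=011110 (head:   ^)
Step 4: in state B at pos 1, read 1 -> (B,1)->write 1,move R,goto D. Now: state=D, head=2, tape[-1..4]=011110 (head:    ^)
Step 5: in state D at pos 2, read 1 -> (D,1)->write 1,move R,goto B. Now: state=B, head=3, tape[-1..4]=011110 (head:     ^)
Step 6: in state B at pos 3, read 1 -> (B,1)->write 1,move R,goto D. Now: state=D, head=4, tape[-1..5]=0111100 (head:      ^)
Step 7: in state D at pos 4, read 0 -> (D,0)->write 1,move L,goto B. Now: state=B, head=3, tape[-1..5]=0111110 (head:     ^)
Step 8: in state B at pos 3, read 1 -> (B,1)->write 1,move R,goto D. Now: state=D, head=4, tape[-1..5]=0111110 (head:      ^)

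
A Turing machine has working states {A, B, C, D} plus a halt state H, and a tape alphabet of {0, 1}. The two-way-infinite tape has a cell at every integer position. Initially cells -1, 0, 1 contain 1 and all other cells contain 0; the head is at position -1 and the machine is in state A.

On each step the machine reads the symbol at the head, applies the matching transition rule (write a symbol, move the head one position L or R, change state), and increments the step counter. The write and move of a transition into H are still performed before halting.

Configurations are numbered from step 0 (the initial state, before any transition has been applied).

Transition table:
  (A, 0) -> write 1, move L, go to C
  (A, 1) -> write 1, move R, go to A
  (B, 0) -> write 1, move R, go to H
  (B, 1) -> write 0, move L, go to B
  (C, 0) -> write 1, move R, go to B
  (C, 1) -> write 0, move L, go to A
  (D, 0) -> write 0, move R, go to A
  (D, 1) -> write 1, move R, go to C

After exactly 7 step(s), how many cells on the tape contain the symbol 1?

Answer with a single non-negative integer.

Answer: 4

Derivation:
Step 1: in state A at pos -1, read 1 -> (A,1)->write 1,move R,goto A. Now: state=A, head=0, tape[-2..2]=01110 (head:   ^)
Step 2: in state A at pos 0, read 1 -> (A,1)->write 1,move R,goto A. Now: state=A, head=1, tape[-2..2]=01110 (head:    ^)
Step 3: in state A at pos 1, read 1 -> (A,1)->write 1,move R,goto A. Now: state=A, head=2, tape[-2..3]=011100 (head:     ^)
Step 4: in state A at pos 2, read 0 -> (A,0)->write 1,move L,goto C. Now: state=C, head=1, tape[-2..3]=011110 (head:    ^)
Step 5: in state C at pos 1, read 1 -> (C,1)->write 0,move L,goto A. Now: state=A, head=0, tape[-2..3]=011010 (head:   ^)
Step 6: in state A at pos 0, read 1 -> (A,1)->write 1,move R,goto A. Now: state=A, head=1, tape[-2..3]=011010 (head:    ^)
Step 7: in state A at pos 1, read 0 -> (A,0)->write 1,move L,goto C. Now: state=C, head=0, tape[-2..3]=011110 (head:   ^)
Cells containing 1 after step 7: {-1, 0, 1, 2} -> 4 cell(s)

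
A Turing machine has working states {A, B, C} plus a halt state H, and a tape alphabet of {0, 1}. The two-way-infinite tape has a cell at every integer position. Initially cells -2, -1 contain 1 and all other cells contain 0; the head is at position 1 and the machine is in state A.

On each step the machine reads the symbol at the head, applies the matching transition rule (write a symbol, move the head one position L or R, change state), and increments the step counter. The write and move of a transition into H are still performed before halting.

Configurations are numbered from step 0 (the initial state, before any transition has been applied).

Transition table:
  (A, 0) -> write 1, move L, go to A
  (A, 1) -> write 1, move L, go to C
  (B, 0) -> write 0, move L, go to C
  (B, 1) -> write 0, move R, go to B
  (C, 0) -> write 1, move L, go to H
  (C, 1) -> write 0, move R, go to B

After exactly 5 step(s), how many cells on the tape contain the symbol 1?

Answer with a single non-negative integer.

Step 1: in state A at pos 1, read 0 -> (A,0)->write 1,move L,goto A. Now: state=A, head=0, tape[-3..2]=011010 (head:    ^)
Step 2: in state A at pos 0, read 0 -> (A,0)->write 1,move L,goto A. Now: state=A, head=-1, tape[-3..2]=011110 (head:   ^)
Step 3: in state A at pos -1, read 1 -> (A,1)->write 1,move L,goto C. Now: state=C, head=-2, tape[-3..2]=011110 (head:  ^)
Step 4: in state C at pos -2, read 1 -> (C,1)->write 0,move R,goto B. Now: state=B, head=-1, tape[-3..2]=001110 (head:   ^)
Step 5: in state B at pos -1, read 1 -> (B,1)->write 0,move R,goto B. Now: state=B, head=0, tape[-3..2]=000110 (head:    ^)
Cells containing 1 after step 5: {0, 1} -> 2 cell(s)

Answer: 2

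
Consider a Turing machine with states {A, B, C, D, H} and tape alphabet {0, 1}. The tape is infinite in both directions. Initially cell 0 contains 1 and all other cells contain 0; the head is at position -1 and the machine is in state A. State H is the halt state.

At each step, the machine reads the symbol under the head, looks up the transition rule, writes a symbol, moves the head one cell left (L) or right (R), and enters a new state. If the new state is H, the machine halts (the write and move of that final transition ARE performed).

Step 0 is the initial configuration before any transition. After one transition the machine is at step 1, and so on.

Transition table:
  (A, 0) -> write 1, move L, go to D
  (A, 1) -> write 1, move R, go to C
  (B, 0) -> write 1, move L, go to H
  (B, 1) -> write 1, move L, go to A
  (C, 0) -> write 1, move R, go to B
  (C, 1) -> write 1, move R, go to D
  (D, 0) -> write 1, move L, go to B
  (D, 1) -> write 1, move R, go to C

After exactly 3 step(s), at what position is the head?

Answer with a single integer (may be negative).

Answer: -4

Derivation:
Step 1: in state A at pos -1, read 0 -> (A,0)->write 1,move L,goto D. Now: state=D, head=-2, tape[-3..1]=00110 (head:  ^)
Step 2: in state D at pos -2, read 0 -> (D,0)->write 1,move L,goto B. Now: state=B, head=-3, tape[-4..1]=001110 (head:  ^)
Step 3: in state B at pos -3, read 0 -> (B,0)->write 1,move L,goto H. Now: state=H, head=-4, tape[-5..1]=0011110 (head:  ^)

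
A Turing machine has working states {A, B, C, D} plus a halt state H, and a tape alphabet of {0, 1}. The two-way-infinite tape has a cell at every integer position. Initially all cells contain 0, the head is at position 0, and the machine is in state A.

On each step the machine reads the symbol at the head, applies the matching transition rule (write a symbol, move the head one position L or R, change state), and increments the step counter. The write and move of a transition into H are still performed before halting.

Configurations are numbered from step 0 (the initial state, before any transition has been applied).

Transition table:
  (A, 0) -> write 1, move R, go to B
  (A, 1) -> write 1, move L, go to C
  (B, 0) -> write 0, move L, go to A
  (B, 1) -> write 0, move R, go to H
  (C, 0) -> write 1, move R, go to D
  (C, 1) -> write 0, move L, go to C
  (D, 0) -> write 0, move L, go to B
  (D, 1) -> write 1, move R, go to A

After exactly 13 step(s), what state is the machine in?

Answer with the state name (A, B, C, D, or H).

Answer: H

Derivation:
Step 1: in state A at pos 0, read 0 -> (A,0)->write 1,move R,goto B. Now: state=B, head=1, tape[-1..2]=0100 (head:   ^)
Step 2: in state B at pos 1, read 0 -> (B,0)->write 0,move L,goto A. Now: state=A, head=0, tape[-1..2]=0100 (head:  ^)
Step 3: in state A at pos 0, read 1 -> (A,1)->write 1,move L,goto C. Now: state=C, head=-1, tape[-2..2]=00100 (head:  ^)
Step 4: in state C at pos -1, read 0 -> (C,0)->write 1,move R,goto D. Now: state=D, head=0, tape[-2..2]=01100 (head:   ^)
Step 5: in state D at pos 0, read 1 -> (D,1)->write 1,move R,goto A. Now: state=A, head=1, tape[-2..2]=01100 (head:    ^)
Step 6: in state A at pos 1, read 0 -> (A,0)->write 1,move R,goto B. Now: state=B, head=2, tape[-2..3]=011100 (head:     ^)
Step 7: in state B at pos 2, read 0 -> (B,0)->write 0,move L,goto A. Now: state=A, head=1, tape[-2..3]=011100 (head:    ^)
Step 8: in state A at pos 1, read 1 -> (A,1)->write 1,move L,goto C. Now: state=C, head=0, tape[-2..3]=011100 (head:   ^)
Step 9: in state C at pos 0, read 1 -> (C,1)->write 0,move L,goto C. Now: state=C, head=-1, tape[-2..3]=010100 (head:  ^)
Step 10: in state C at pos -1, read 1 -> (C,1)->write 0,move L,goto C. Now: state=C, head=-2, tape[-3..3]=0000100 (head:  ^)
Step 11: in state C at pos -2, read 0 -> (C,0)->write 1,move R,goto D. Now: state=D, head=-1, tape[-3..3]=0100100 (head:   ^)
Step 12: in state D at pos -1, read 0 -> (D,0)->write 0,move L,goto B. Now: state=B, head=-2, tape[-3..3]=0100100 (head:  ^)
Step 13: in state B at pos -2, read 1 -> (B,1)->write 0,move R,goto H. Now: state=H, head=-1, tape[-3..3]=0000100 (head:   ^)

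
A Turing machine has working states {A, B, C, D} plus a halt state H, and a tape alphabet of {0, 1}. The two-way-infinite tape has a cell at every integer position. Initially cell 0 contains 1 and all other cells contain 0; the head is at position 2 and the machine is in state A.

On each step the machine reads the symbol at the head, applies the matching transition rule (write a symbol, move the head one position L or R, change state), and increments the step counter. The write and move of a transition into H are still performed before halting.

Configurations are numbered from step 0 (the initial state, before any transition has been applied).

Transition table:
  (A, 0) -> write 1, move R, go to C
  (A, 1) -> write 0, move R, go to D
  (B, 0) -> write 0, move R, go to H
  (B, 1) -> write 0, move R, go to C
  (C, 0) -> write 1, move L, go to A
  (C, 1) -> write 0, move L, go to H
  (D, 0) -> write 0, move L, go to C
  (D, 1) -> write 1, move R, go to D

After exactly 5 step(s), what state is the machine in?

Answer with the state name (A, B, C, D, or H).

Step 1: in state A at pos 2, read 0 -> (A,0)->write 1,move R,goto C. Now: state=C, head=3, tape[-1..4]=010100 (head:     ^)
Step 2: in state C at pos 3, read 0 -> (C,0)->write 1,move L,goto A. Now: state=A, head=2, tape[-1..4]=010110 (head:    ^)
Step 3: in state A at pos 2, read 1 -> (A,1)->write 0,move R,goto D. Now: state=D, head=3, tape[-1..4]=010010 (head:     ^)
Step 4: in state D at pos 3, read 1 -> (D,1)->write 1,move R,goto D. Now: state=D, head=4, tape[-1..5]=0100100 (head:      ^)
Step 5: in state D at pos 4, read 0 -> (D,0)->write 0,move L,goto C. Now: state=C, head=3, tape[-1..5]=0100100 (head:     ^)

Answer: C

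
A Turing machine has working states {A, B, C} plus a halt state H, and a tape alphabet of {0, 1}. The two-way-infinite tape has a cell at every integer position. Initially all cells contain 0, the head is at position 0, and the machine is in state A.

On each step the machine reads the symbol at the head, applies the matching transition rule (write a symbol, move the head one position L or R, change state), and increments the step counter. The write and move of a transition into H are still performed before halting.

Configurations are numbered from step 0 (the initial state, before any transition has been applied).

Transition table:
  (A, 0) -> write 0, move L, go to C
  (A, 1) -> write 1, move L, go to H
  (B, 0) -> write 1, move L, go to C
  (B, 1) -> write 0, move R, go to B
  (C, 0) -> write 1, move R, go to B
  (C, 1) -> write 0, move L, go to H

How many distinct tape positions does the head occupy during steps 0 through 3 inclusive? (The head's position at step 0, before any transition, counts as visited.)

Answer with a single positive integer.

Step 1: in state A at pos 0, read 0 -> (A,0)->write 0,move L,goto C. Now: state=C, head=-1, tape[-2..1]=0000 (head:  ^)
Step 2: in state C at pos -1, read 0 -> (C,0)->write 1,move R,goto B. Now: state=B, head=0, tape[-2..1]=0100 (head:   ^)
Step 3: in state B at pos 0, read 0 -> (B,0)->write 1,move L,goto C. Now: state=C, head=-1, tape[-2..1]=0110 (head:  ^)
Head positions at steps 0..3: starting at 0, distinct positions visited = {-1, 0} -> 2 position(s)

Answer: 2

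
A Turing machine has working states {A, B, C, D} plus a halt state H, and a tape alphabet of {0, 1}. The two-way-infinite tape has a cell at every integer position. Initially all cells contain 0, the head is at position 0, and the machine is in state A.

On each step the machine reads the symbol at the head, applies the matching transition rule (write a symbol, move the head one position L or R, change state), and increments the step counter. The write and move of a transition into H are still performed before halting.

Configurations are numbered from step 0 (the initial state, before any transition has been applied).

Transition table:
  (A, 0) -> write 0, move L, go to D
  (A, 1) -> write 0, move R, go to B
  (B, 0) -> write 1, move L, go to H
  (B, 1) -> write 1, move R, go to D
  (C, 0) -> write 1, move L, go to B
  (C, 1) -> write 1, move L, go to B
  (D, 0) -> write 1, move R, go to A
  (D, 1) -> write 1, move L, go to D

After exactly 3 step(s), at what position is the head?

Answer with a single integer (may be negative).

Answer: -1

Derivation:
Step 1: in state A at pos 0, read 0 -> (A,0)->write 0,move L,goto D. Now: state=D, head=-1, tape[-2..1]=0000 (head:  ^)
Step 2: in state D at pos -1, read 0 -> (D,0)->write 1,move R,goto A. Now: state=A, head=0, tape[-2..1]=0100 (head:   ^)
Step 3: in state A at pos 0, read 0 -> (A,0)->write 0,move L,goto D. Now: state=D, head=-1, tape[-2..1]=0100 (head:  ^)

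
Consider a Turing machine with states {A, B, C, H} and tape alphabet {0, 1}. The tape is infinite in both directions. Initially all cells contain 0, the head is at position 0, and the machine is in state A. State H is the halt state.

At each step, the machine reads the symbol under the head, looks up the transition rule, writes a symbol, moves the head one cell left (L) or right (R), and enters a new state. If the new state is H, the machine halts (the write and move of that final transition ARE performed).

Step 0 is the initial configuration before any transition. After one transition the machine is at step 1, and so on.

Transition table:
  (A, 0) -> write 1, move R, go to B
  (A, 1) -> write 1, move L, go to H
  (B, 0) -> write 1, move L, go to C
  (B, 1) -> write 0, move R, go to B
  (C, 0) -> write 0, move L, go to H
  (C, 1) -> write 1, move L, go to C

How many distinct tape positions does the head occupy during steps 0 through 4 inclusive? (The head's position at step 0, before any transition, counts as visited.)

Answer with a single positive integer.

Answer: 4

Derivation:
Step 1: in state A at pos 0, read 0 -> (A,0)->write 1,move R,goto B. Now: state=B, head=1, tape[-1..2]=0100 (head:   ^)
Step 2: in state B at pos 1, read 0 -> (B,0)->write 1,move L,goto C. Now: state=C, head=0, tape[-1..2]=0110 (head:  ^)
Step 3: in state C at pos 0, read 1 -> (C,1)->write 1,move L,goto C. Now: state=C, head=-1, tape[-2..2]=00110 (head:  ^)
Step 4: in state C at pos -1, read 0 -> (C,0)->write 0,move L,goto H. Now: state=H, head=-2, tape[-3..2]=000110 (head:  ^)
Head positions at steps 0..4: starting at 0, distinct positions visited = {-2, -1, 0, 1} -> 4 position(s)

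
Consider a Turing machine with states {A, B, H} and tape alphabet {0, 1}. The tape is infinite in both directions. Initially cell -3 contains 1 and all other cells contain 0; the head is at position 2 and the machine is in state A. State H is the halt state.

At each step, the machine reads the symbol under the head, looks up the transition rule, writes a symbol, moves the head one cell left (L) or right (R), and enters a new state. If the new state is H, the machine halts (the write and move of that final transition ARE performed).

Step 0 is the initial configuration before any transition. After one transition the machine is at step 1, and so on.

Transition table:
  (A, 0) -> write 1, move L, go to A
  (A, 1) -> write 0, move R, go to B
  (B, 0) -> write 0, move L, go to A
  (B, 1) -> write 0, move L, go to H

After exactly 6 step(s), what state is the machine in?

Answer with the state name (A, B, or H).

Answer: B

Derivation:
Step 1: in state A at pos 2, read 0 -> (A,0)->write 1,move L,goto A. Now: state=A, head=1, tape[-4..3]=01000010 (head:      ^)
Step 2: in state A at pos 1, read 0 -> (A,0)->write 1,move L,goto A. Now: state=A, head=0, tape[-4..3]=01000110 (head:     ^)
Step 3: in state A at pos 0, read 0 -> (A,0)->write 1,move L,goto A. Now: state=A, head=-1, tape[-4..3]=01001110 (head:    ^)
Step 4: in state A at pos -1, read 0 -> (A,0)->write 1,move L,goto A. Now: state=A, head=-2, tape[-4..3]=01011110 (head:   ^)
Step 5: in state A at pos -2, read 0 -> (A,0)->write 1,move L,goto A. Now: state=A, head=-3, tape[-4..3]=01111110 (head:  ^)
Step 6: in state A at pos -3, read 1 -> (A,1)->write 0,move R,goto B. Now: state=B, head=-2, tape[-4..3]=00111110 (head:   ^)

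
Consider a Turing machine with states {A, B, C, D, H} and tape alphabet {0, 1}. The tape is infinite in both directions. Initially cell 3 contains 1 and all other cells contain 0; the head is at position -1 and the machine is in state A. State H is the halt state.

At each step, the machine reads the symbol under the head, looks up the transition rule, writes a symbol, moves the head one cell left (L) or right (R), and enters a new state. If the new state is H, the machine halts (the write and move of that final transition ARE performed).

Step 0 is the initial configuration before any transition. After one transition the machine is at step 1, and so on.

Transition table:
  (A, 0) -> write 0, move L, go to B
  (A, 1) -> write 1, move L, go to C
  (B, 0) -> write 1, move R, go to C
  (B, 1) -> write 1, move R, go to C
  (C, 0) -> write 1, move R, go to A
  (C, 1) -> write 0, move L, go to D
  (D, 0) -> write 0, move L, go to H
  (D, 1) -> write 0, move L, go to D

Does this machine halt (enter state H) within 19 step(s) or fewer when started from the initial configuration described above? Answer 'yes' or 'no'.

Step 1: in state A at pos -1, read 0 -> (A,0)->write 0,move L,goto B. Now: state=B, head=-2, tape[-3..4]=00000010 (head:  ^)
Step 2: in state B at pos -2, read 0 -> (B,0)->write 1,move R,goto C. Now: state=C, head=-1, tape[-3..4]=01000010 (head:   ^)
Step 3: in state C at pos -1, read 0 -> (C,0)->write 1,move R,goto A. Now: state=A, head=0, tape[-3..4]=01100010 (head:    ^)
Step 4: in state A at pos 0, read 0 -> (A,0)->write 0,move L,goto B. Now: state=B, head=-1, tape[-3..4]=01100010 (head:   ^)
Step 5: in state B at pos -1, read 1 -> (B,1)->write 1,move R,goto C. Now: state=C, head=0, tape[-3..4]=01100010 (head:    ^)
Step 6: in state C at pos 0, read 0 -> (C,0)->write 1,move R,goto A. Now: state=A, head=1, tape[-3..4]=01110010 (head:     ^)
Step 7: in state A at pos 1, read 0 -> (A,0)->write 0,move L,goto B. Now: state=B, head=0, tape[-3..4]=01110010 (head:    ^)
Step 8: in state B at pos 0, read 1 -> (B,1)->write 1,move R,goto C. Now: state=C, head=1, tape[-3..4]=01110010 (head:     ^)
Step 9: in state C at pos 1, read 0 -> (C,0)->write 1,move R,goto A. Now: state=A, head=2, tape[-3..4]=01111010 (head:      ^)
Step 10: in state A at pos 2, read 0 -> (A,0)->write 0,move L,goto B. Now: state=B, head=1, tape[-3..4]=01111010 (head:     ^)
Step 11: in state B at pos 1, read 1 -> (B,1)->write 1,move R,goto C. Now: state=C, head=2, tape[-3..4]=01111010 (head:      ^)
Step 12: in state C at pos 2, read 0 -> (C,0)->write 1,move R,goto A. Now: state=A, head=3, tape[-3..4]=01111110 (head:       ^)
Step 13: in state A at pos 3, read 1 -> (A,1)->write 1,move L,goto C. Now: state=C, head=2, tape[-3..4]=01111110 (head:      ^)
Step 14: in state C at pos 2, read 1 -> (C,1)->write 0,move L,goto D. Now: state=D, head=1, tape[-3..4]=01111010 (head:     ^)
Step 15: in state D at pos 1, read 1 -> (D,1)->write 0,move L,goto D. Now: state=D, head=0, tape[-3..4]=01110010 (head:    ^)
Step 16: in state D at pos 0, read 1 -> (D,1)->write 0,move L,goto D. Now: state=D, head=-1, tape[-3..4]=01100010 (head:   ^)
Step 17: in state D at pos -1, read 1 -> (D,1)->write 0,move L,goto D. Now: state=D, head=-2, tape[-3..4]=01000010 (head:  ^)
Step 18: in state D at pos -2, read 1 -> (D,1)->write 0,move L,goto D. Now: state=D, head=-3, tape[-4..4]=000000010 (head:  ^)
Step 19: in state D at pos -3, read 0 -> (D,0)->write 0,move L,goto H. Now: state=H, head=-4, tape[-5..4]=0000000010 (head:  ^)
State H reached at step 19; 19 <= 19 -> yes

Answer: yes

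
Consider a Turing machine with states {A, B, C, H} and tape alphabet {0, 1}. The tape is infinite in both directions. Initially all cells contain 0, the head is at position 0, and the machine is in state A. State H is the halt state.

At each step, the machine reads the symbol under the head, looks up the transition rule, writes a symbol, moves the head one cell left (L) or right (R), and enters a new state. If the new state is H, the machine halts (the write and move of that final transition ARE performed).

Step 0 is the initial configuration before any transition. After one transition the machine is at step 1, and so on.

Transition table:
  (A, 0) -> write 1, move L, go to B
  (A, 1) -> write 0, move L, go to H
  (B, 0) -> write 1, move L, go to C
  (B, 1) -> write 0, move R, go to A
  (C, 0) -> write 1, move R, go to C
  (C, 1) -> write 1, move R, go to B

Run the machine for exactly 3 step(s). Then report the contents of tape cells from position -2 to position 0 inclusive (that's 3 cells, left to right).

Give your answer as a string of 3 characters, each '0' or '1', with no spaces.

Answer: 111

Derivation:
Step 1: in state A at pos 0, read 0 -> (A,0)->write 1,move L,goto B. Now: state=B, head=-1, tape[-2..1]=0010 (head:  ^)
Step 2: in state B at pos -1, read 0 -> (B,0)->write 1,move L,goto C. Now: state=C, head=-2, tape[-3..1]=00110 (head:  ^)
Step 3: in state C at pos -2, read 0 -> (C,0)->write 1,move R,goto C. Now: state=C, head=-1, tape[-3..1]=01110 (head:   ^)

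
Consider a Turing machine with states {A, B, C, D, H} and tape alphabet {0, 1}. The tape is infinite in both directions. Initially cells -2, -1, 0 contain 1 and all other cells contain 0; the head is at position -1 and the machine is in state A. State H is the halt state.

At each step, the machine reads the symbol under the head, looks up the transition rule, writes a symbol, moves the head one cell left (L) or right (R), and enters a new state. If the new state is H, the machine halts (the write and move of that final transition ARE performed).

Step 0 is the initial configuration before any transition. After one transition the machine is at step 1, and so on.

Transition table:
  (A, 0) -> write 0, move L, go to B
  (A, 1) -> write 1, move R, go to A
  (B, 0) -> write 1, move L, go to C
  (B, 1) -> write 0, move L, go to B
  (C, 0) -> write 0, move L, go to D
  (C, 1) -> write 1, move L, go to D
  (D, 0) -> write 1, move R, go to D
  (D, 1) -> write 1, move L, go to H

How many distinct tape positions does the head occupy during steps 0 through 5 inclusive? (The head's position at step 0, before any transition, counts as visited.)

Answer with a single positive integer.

Step 1: in state A at pos -1, read 1 -> (A,1)->write 1,move R,goto A. Now: state=A, head=0, tape[-3..1]=01110 (head:    ^)
Step 2: in state A at pos 0, read 1 -> (A,1)->write 1,move R,goto A. Now: state=A, head=1, tape[-3..2]=011100 (head:     ^)
Step 3: in state A at pos 1, read 0 -> (A,0)->write 0,move L,goto B. Now: state=B, head=0, tape[-3..2]=011100 (head:    ^)
Step 4: in state B at pos 0, read 1 -> (B,1)->write 0,move L,goto B. Now: state=B, head=-1, tape[-3..2]=011000 (head:   ^)
Step 5: in state B at pos -1, read 1 -> (B,1)->write 0,move L,goto B. Now: state=B, head=-2, tape[-3..2]=010000 (head:  ^)
Head positions at steps 0..5: starting at -1, distinct positions visited = {-2, -1, 0, 1} -> 4 position(s)

Answer: 4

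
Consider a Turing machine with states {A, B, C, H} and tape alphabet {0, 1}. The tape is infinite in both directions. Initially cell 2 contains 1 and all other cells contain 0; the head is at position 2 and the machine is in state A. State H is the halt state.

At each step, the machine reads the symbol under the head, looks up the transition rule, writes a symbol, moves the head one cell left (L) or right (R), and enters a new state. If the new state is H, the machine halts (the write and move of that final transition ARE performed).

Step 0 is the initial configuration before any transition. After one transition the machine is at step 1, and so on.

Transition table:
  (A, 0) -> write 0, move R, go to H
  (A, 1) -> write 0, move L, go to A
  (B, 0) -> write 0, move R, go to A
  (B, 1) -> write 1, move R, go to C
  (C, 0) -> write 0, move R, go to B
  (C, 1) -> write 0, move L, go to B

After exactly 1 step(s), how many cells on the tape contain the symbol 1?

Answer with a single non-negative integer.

Step 1: in state A at pos 2, read 1 -> (A,1)->write 0,move L,goto A. Now: state=A, head=1, tape[0..3]=0000 (head:  ^)
No cell contains 1 after step 1 -> 0 cell(s)

Answer: 0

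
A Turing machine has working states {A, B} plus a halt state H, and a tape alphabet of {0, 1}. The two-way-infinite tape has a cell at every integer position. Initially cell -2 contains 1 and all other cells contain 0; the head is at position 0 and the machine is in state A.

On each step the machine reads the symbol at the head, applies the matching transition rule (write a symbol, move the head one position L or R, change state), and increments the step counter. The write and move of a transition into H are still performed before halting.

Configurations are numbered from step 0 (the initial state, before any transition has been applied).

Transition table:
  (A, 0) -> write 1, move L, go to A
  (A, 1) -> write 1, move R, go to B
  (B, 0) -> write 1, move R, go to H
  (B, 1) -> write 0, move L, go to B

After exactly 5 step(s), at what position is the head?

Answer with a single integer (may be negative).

Answer: -3

Derivation:
Step 1: in state A at pos 0, read 0 -> (A,0)->write 1,move L,goto A. Now: state=A, head=-1, tape[-3..1]=01010 (head:   ^)
Step 2: in state A at pos -1, read 0 -> (A,0)->write 1,move L,goto A. Now: state=A, head=-2, tape[-3..1]=01110 (head:  ^)
Step 3: in state A at pos -2, read 1 -> (A,1)->write 1,move R,goto B. Now: state=B, head=-1, tape[-3..1]=01110 (head:   ^)
Step 4: in state B at pos -1, read 1 -> (B,1)->write 0,move L,goto B. Now: state=B, head=-2, tape[-3..1]=01010 (head:  ^)
Step 5: in state B at pos -2, read 1 -> (B,1)->write 0,move L,goto B. Now: state=B, head=-3, tape[-4..1]=000010 (head:  ^)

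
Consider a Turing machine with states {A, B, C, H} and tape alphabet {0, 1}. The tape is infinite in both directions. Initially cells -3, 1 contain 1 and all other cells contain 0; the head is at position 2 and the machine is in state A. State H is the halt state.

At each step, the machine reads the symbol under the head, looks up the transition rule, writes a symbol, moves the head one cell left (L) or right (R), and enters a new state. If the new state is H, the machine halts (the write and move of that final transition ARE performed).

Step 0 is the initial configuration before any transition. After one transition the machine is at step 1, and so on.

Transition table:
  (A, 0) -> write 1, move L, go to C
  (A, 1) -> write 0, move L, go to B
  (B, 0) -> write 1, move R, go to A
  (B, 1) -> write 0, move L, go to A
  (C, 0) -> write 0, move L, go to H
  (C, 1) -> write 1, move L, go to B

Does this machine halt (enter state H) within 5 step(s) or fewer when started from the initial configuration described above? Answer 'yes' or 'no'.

Step 1: in state A at pos 2, read 0 -> (A,0)->write 1,move L,goto C. Now: state=C, head=1, tape[-4..3]=01000110 (head:      ^)
Step 2: in state C at pos 1, read 1 -> (C,1)->write 1,move L,goto B. Now: state=B, head=0, tape[-4..3]=01000110 (head:     ^)
Step 3: in state B at pos 0, read 0 -> (B,0)->write 1,move R,goto A. Now: state=A, head=1, tape[-4..3]=01001110 (head:      ^)
Step 4: in state A at pos 1, read 1 -> (A,1)->write 0,move L,goto B. Now: state=B, head=0, tape[-4..3]=01001010 (head:     ^)
Step 5: in state B at pos 0, read 1 -> (B,1)->write 0,move L,goto A. Now: state=A, head=-1, tape[-4..3]=01000010 (head:    ^)
After 5 step(s): state = A (not H) -> not halted within 5 -> no

Answer: no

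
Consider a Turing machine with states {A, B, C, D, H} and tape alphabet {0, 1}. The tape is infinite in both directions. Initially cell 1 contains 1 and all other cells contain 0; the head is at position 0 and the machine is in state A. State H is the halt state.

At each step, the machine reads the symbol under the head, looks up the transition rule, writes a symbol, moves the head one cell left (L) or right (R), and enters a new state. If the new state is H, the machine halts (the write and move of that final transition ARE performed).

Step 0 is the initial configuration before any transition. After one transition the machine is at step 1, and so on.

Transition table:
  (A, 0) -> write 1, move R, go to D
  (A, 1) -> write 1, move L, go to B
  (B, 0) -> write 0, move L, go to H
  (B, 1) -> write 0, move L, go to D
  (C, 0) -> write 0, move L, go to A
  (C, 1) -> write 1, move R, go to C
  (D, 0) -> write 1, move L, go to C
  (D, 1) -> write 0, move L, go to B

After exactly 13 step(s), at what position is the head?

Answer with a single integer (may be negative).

Answer: -3

Derivation:
Step 1: in state A at pos 0, read 0 -> (A,0)->write 1,move R,goto D. Now: state=D, head=1, tape[-1..2]=0110 (head:   ^)
Step 2: in state D at pos 1, read 1 -> (D,1)->write 0,move L,goto B. Now: state=B, head=0, tape[-1..2]=0100 (head:  ^)
Step 3: in state B at pos 0, read 1 -> (B,1)->write 0,move L,goto D. Now: state=D, head=-1, tape[-2..2]=00000 (head:  ^)
Step 4: in state D at pos -1, read 0 -> (D,0)->write 1,move L,goto C. Now: state=C, head=-2, tape[-3..2]=001000 (head:  ^)
Step 5: in state C at pos -2, read 0 -> (C,0)->write 0,move L,goto A. Now: state=A, head=-3, tape[-4..2]=0001000 (head:  ^)
Step 6: in state A at pos -3, read 0 -> (A,0)->write 1,move R,goto D. Now: state=D, head=-2, tape[-4..2]=0101000 (head:   ^)
Step 7: in state D at pos -2, read 0 -> (D,0)->write 1,move L,goto C. Now: state=C, head=-3, tape[-4..2]=0111000 (head:  ^)
Step 8: in state C at pos -3, read 1 -> (C,1)->write 1,move R,goto C. Now: state=C, head=-2, tape[-4..2]=0111000 (head:   ^)
Step 9: in state C at pos -2, read 1 -> (C,1)->write 1,move R,goto C. Now: state=C, head=-1, tape[-4..2]=0111000 (head:    ^)
Step 10: in state C at pos -1, read 1 -> (C,1)->write 1,move R,goto C. Now: state=C, head=0, tape[-4..2]=0111000 (head:     ^)
Step 11: in state C at pos 0, read 0 -> (C,0)->write 0,move L,goto A. Now: state=A, head=-1, tape[-4..2]=0111000 (head:    ^)
Step 12: in state A at pos -1, read 1 -> (A,1)->write 1,move L,goto B. Now: state=B, head=-2, tape[-4..2]=0111000 (head:   ^)
Step 13: in state B at pos -2, read 1 -> (B,1)->write 0,move L,goto D. Now: state=D, head=-3, tape[-4..2]=0101000 (head:  ^)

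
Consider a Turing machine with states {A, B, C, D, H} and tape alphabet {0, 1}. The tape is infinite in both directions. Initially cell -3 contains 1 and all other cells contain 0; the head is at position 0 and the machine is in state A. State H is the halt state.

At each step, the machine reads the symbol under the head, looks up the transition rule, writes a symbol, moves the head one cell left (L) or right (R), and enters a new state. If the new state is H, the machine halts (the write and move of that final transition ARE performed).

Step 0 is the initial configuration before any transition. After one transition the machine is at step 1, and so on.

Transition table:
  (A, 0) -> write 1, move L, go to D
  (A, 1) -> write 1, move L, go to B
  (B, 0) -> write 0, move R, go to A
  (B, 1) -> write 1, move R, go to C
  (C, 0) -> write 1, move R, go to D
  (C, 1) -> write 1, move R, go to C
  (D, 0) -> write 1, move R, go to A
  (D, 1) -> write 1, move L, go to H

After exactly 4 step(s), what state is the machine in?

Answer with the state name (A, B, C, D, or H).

Step 1: in state A at pos 0, read 0 -> (A,0)->write 1,move L,goto D. Now: state=D, head=-1, tape[-4..1]=010010 (head:    ^)
Step 2: in state D at pos -1, read 0 -> (D,0)->write 1,move R,goto A. Now: state=A, head=0, tape[-4..1]=010110 (head:     ^)
Step 3: in state A at pos 0, read 1 -> (A,1)->write 1,move L,goto B. Now: state=B, head=-1, tape[-4..1]=010110 (head:    ^)
Step 4: in state B at pos -1, read 1 -> (B,1)->write 1,move R,goto C. Now: state=C, head=0, tape[-4..1]=010110 (head:     ^)

Answer: C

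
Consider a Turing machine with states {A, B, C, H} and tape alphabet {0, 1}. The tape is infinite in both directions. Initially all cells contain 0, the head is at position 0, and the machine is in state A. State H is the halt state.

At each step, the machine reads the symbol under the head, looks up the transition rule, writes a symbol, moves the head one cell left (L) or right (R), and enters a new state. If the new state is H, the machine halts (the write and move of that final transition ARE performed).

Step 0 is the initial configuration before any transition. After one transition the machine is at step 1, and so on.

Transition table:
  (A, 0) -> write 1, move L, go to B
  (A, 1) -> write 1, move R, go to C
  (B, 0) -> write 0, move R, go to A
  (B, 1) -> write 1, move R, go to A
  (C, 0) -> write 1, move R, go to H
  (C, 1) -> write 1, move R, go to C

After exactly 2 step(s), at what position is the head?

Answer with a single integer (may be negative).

Answer: 0

Derivation:
Step 1: in state A at pos 0, read 0 -> (A,0)->write 1,move L,goto B. Now: state=B, head=-1, tape[-2..1]=0010 (head:  ^)
Step 2: in state B at pos -1, read 0 -> (B,0)->write 0,move R,goto A. Now: state=A, head=0, tape[-2..1]=0010 (head:   ^)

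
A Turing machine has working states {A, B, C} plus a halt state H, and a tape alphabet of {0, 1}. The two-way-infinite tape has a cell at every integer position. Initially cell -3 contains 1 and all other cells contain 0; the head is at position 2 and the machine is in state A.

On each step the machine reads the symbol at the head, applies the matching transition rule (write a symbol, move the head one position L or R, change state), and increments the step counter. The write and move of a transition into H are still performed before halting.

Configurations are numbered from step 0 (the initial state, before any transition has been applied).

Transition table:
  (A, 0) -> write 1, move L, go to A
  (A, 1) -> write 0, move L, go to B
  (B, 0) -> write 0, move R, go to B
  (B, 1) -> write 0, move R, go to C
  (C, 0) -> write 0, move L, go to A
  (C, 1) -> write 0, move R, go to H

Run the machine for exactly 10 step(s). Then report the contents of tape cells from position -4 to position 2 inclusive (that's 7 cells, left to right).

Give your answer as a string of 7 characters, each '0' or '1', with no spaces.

Step 1: in state A at pos 2, read 0 -> (A,0)->write 1,move L,goto A. Now: state=A, head=1, tape[-4..3]=01000010 (head:      ^)
Step 2: in state A at pos 1, read 0 -> (A,0)->write 1,move L,goto A. Now: state=A, head=0, tape[-4..3]=01000110 (head:     ^)
Step 3: in state A at pos 0, read 0 -> (A,0)->write 1,move L,goto A. Now: state=A, head=-1, tape[-4..3]=01001110 (head:    ^)
Step 4: in state A at pos -1, read 0 -> (A,0)->write 1,move L,goto A. Now: state=A, head=-2, tape[-4..3]=01011110 (head:   ^)
Step 5: in state A at pos -2, read 0 -> (A,0)->write 1,move L,goto A. Now: state=A, head=-3, tape[-4..3]=01111110 (head:  ^)
Step 6: in state A at pos -3, read 1 -> (A,1)->write 0,move L,goto B. Now: state=B, head=-4, tape[-5..3]=000111110 (head:  ^)
Step 7: in state B at pos -4, read 0 -> (B,0)->write 0,move R,goto B. Now: state=B, head=-3, tape[-5..3]=000111110 (head:   ^)
Step 8: in state B at pos -3, read 0 -> (B,0)->write 0,move R,goto B. Now: state=B, head=-2, tape[-5..3]=000111110 (head:    ^)
Step 9: in state B at pos -2, read 1 -> (B,1)->write 0,move R,goto C. Now: state=C, head=-1, tape[-5..3]=000011110 (head:     ^)
Step 10: in state C at pos -1, read 1 -> (C,1)->write 0,move R,goto H. Now: state=H, head=0, tape[-5..3]=000001110 (head:      ^)

Answer: 0000111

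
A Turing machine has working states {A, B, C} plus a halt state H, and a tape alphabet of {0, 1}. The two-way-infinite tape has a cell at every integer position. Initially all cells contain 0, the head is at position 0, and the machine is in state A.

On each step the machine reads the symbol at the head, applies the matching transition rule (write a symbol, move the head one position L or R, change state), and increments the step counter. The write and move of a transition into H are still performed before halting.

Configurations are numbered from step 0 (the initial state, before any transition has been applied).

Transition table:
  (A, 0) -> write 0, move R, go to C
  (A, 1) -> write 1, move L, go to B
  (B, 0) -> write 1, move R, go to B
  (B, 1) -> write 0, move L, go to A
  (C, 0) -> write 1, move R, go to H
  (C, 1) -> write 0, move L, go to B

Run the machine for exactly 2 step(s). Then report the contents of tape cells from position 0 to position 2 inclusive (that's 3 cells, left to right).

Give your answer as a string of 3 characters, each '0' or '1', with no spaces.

Answer: 010

Derivation:
Step 1: in state A at pos 0, read 0 -> (A,0)->write 0,move R,goto C. Now: state=C, head=1, tape[-1..2]=0000 (head:   ^)
Step 2: in state C at pos 1, read 0 -> (C,0)->write 1,move R,goto H. Now: state=H, head=2, tape[-1..3]=00100 (head:    ^)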